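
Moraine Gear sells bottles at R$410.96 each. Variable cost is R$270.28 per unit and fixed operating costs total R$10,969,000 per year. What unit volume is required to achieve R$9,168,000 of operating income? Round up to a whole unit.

143,141 bottles

Unit CM = price − variable cost = R$410.96 − R$270.28 = R$140.68.
Required volume = (fixed costs + target profit) ÷ CM = (R$10,969,000 + R$9,168,000) ÷ R$140.68 = 143,140.46, so 143,141 bottles.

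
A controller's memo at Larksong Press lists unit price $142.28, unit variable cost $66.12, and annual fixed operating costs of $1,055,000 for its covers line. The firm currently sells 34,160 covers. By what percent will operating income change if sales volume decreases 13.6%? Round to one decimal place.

-22.9%

Total contribution margin = 34,160 × $76.16 = $2,601,625.60.
EBIT = $2,601,625.60 − $1,055,000 = $1,546,625.60.
So DOL = total CM / EBIT = $2,601,625.60 / $1,546,625.60 = 1.6821.
Operating income changes by 1.6821 × -13.6% = -22.9%.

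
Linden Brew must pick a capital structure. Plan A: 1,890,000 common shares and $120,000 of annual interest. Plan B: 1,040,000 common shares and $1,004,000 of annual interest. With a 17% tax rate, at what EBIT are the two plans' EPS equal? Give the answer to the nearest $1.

Set EPS_A = EPS_B: (EBIT − $120,000)(1 − 0.17) ÷ 1,890,000 = (EBIT − $1,004,000)(1 − 0.17) ÷ 1,040,000.
Cancelling (1 − t) and cross-multiplying: 1,040,000·(EBIT − 120,000) = 1,890,000·(EBIT − 1,004,000).
Solving, EBIT = (1,004,000·1,890,000 − 120,000·1,040,000) / (1,890,000 − 1,040,000) = 1,772,760,000,000 / 850,000 = 2,085,600.00.

$2,085,600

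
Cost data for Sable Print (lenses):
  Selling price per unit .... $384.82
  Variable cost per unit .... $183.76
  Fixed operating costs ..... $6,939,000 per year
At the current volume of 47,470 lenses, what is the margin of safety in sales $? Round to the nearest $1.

$4,986,464

Contribution margin per unit = $384.82 − $183.76 = $201.06. Break-even units = $6,939,000 ÷ $201.06 = 34,512.09; break-even revenue = 34,512.09 × $384.82 = $13,280,940.91.
Actual sales revenue = 47,470 × $384.82 = $18,267,405.40.
Margin of safety = $18,267,405.40 − $13,280,940.91 = $4,986,464.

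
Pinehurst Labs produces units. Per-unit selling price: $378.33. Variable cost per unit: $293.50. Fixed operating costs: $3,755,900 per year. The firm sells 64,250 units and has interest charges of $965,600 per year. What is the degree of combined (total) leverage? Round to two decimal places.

7.48

Contribution at this volume is 64,250 × $84.83 = $5,450,327.50.
Subtracting fixed costs: EBIT = $5,450,327.50 − $3,755,900 = $1,694,427.50. Interest = $965,600.00.
DOL = $5,450,327.50 ÷ $1,694,427.50 = 3.2166; DFL = $1,694,427.50 ÷ $728,827.50 = 2.3249.
Combined leverage = 3.2166 × 2.3249 = 7.4783.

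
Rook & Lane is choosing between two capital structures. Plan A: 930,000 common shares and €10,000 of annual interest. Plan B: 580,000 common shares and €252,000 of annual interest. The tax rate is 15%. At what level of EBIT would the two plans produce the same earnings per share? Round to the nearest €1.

At indifference, (EBIT − 10,000)(1 − t)/930,000 = (EBIT − 252,000)(1 − t)/580,000.
Cancelling (1 − t) and cross-multiplying: 580,000·(EBIT − 10,000) = 930,000·(EBIT − 252,000).
Solving, EBIT = (252,000·930,000 − 10,000·580,000) / (930,000 − 580,000) = 228,560,000,000 / 350,000 = 653,028.57.

€653,029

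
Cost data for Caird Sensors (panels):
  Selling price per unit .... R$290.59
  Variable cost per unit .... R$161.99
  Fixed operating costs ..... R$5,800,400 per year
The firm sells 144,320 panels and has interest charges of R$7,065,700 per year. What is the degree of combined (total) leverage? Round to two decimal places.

Contribution at this volume is 144,320 × R$128.60 = R$18,559,552.00.
EBIT = R$18,559,552.00 − R$5,800,400 = R$12,759,152.00. Interest = R$7,065,700.00.
DOL = R$18,559,552.00 ÷ R$12,759,152.00 = 1.4546; DFL = R$12,759,152.00 ÷ R$5,693,452.00 = 2.2410.
DCL = DOL × DFL = 1.4546 × 2.2410 = 3.2598.

3.26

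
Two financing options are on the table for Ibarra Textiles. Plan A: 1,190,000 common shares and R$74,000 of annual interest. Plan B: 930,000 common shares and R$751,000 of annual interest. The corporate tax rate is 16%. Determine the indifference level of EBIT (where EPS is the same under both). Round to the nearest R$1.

At indifference, (EBIT − 74,000)(1 − t)/1,190,000 = (EBIT − 751,000)(1 − t)/930,000.
Cancelling (1 − t) and cross-multiplying: 930,000·(EBIT − 74,000) = 1,190,000·(EBIT − 751,000).
EBIT × (1,190,000 − 930,000) = 751,000 × 1,190,000 − 74,000 × 930,000 = 824,870,000,000, so EBIT = 824,870,000,000 ÷ 260,000 = 3,172,576.92.

R$3,172,577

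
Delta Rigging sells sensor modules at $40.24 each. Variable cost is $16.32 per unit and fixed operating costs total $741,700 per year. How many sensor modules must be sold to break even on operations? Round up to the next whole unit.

Unit CM = price − variable cost = $40.24 − $16.32 = $23.92.
Units to break even: $741,700 ÷ $23.92 = 31,007.53, rounded up to 31,008.

31,008 sensor modules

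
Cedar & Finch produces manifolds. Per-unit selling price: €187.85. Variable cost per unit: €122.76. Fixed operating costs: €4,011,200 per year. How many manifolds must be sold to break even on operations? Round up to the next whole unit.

Unit CM = price − variable cost = €187.85 − €122.76 = €65.09.
Units to break even: €4,011,200 ÷ €65.09 = 61,625.44, rounded up to 61,626.

61,626 manifolds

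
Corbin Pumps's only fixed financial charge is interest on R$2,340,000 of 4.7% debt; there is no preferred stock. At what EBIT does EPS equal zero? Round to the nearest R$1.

Annual interest = 4.7% × R$2,340,000 = R$109,980.00.
Without preferred stock the financial break-even is simply EBIT = interest = R$109,980.00.

R$109,980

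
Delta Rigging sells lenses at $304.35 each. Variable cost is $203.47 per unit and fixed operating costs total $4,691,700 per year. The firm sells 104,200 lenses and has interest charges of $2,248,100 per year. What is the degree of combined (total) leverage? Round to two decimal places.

2.94

Contribution at this volume is 104,200 × $100.88 = $10,511,696.00.
Subtracting fixed costs: EBIT = $10,511,696.00 − $4,691,700 = $5,819,996.00. Interest = $2,248,100.00.
DOL = $10,511,696.00 ÷ $5,819,996.00 = 1.8061; DFL = $5,819,996.00 ÷ $3,571,896.00 = 1.6294.
Combined leverage = 1.8061 × 1.6294 = 2.9429.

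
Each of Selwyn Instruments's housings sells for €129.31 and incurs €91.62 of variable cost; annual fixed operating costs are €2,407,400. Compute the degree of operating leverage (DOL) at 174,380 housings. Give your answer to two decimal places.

At 174,380 units, contribution = 174,380 × €37.69 = €6,572,382.20.
Subtracting fixed costs: EBIT = €6,572,382.20 − €2,407,400 = €4,164,982.20.
So DOL = total CM / EBIT = €6,572,382.20 / €4,164,982.20 = 1.5780.

1.58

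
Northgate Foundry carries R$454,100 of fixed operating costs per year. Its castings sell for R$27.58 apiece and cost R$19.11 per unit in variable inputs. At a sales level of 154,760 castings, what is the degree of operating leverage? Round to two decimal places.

Total contribution margin = 154,760 × R$8.47 = R$1,310,817.20.
Subtracting fixed costs: EBIT = R$1,310,817.20 − R$454,100 = R$856,717.20.
DOL = contribution ÷ EBIT = R$1,310,817.20 ÷ R$856,717.20 = 1.5300.

1.53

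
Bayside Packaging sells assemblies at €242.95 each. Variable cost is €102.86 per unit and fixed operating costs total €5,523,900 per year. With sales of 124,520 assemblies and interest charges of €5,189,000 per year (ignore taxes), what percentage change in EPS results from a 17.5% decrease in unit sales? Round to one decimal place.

-45.4%

At 124,520 units, contribution = 124,520 × €140.09 = €17,444,006.80.
EBIT = €17,444,006.80 − €5,523,900 = €11,920,106.80.
After interest of €5,189,000.00, pre-tax earnings = €6,731,106.80.
DCL = total CM / (EBIT − I) = €17,444,006.80 / €6,731,106.80 = 2.5916.
%ΔEPS = DCL × %ΔSales = 2.5916 × -17.5% = -45.4%.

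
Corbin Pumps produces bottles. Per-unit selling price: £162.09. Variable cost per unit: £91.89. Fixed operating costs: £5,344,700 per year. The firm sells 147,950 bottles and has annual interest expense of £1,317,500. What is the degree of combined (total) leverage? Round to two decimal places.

At 147,950 units, contribution = 147,950 × £70.20 = £10,386,090.00.
Operating income = contribution − fixed costs = £10,386,090.00 − £5,344,700 = £5,041,390.00. Interest = £1,317,500.00.
DOL = £10,386,090.00 ÷ £5,041,390.00 = 2.0602; DFL = £5,041,390.00 ÷ £3,723,890.00 = 1.3538.
DCL = DOL × DFL = 2.0602 × 1.3538 = 2.7891.

2.79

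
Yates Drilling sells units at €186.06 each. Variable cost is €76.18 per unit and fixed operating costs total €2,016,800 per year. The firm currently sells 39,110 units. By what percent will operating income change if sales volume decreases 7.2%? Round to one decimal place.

-13.6%

Total contribution margin = 39,110 × €109.88 = €4,297,406.80.
EBIT = €4,297,406.80 − €2,016,800 = €2,280,606.80.
So DOL = total CM / EBIT = €4,297,406.80 / €2,280,606.80 = 1.8843.
%ΔEBIT = DOL × %ΔSales = 1.8843 × -7.2% = -13.6%.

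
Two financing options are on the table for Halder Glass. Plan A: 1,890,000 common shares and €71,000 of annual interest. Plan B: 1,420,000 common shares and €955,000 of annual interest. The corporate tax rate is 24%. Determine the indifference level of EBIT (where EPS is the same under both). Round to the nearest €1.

€3,625,809

At indifference, (EBIT − 71,000)(1 − t)/1,890,000 = (EBIT − 955,000)(1 − t)/1,420,000.
Cancelling (1 − t) and cross-multiplying: 1,420,000·(EBIT − 71,000) = 1,890,000·(EBIT − 955,000).
Solving, EBIT = (955,000·1,890,000 − 71,000·1,420,000) / (1,890,000 − 1,420,000) = 1,704,130,000,000 / 470,000 = 3,625,808.51.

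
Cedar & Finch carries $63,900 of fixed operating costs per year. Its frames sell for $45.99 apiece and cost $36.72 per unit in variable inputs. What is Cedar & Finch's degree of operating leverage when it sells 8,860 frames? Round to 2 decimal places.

4.50

Contribution at this volume is 8,860 × $9.27 = $82,132.20.
Operating income = contribution − fixed costs = $82,132.20 − $63,900 = $18,232.20.
Degree of operating leverage = $82,132.20 / $18,232.20 = 4.5048.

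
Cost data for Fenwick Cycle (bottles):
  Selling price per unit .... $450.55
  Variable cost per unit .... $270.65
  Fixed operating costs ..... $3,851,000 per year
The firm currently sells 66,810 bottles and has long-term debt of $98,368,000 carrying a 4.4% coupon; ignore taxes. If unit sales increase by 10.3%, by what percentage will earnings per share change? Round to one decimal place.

Contribution at this volume is 66,810 × $179.90 = $12,019,119.00.
Operating income = contribution − fixed costs = $12,019,119.00 − $3,851,000 = $8,168,119.00.
Interest = $4,328,192.00, so EBIT − I = $3,839,927.00.
Degree of combined leverage = contribution ÷ (EBIT − I) = $12,019,119.00 ÷ $3,839,927.00 = 3.1300.
%ΔEPS = DCL × %ΔSales = 3.1300 × +10.3% = +32.2%.

+32.2%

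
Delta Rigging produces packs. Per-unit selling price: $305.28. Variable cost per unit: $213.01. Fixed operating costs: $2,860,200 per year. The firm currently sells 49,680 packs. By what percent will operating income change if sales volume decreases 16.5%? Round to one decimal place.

-43.9%

Contribution at this volume is 49,680 × $92.27 = $4,583,973.60.
EBIT = $4,583,973.60 − $2,860,200 = $1,723,773.60.
So DOL = total CM / EBIT = $4,583,973.60 / $1,723,773.60 = 2.6593.
%ΔEBIT = DOL × %ΔSales = 2.6593 × -16.5% = -43.9%.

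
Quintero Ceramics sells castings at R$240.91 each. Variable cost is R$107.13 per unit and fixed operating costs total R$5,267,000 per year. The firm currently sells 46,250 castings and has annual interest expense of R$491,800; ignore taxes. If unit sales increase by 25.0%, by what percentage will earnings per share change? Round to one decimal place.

At 46,250 units, contribution = 46,250 × R$133.78 = R$6,187,325.00.
Operating income = contribution − fixed costs = R$6,187,325.00 − R$5,267,000 = R$920,325.00.
Interest = R$491,800.00, so EBIT − I = R$428,525.00.
Degree of combined leverage = contribution ÷ (EBIT − I) = R$6,187,325.00 ÷ R$428,525.00 = 14.4387.
EPS therefore changes by 14.4387 × (+25.0%) = +361.0%.

+361.0%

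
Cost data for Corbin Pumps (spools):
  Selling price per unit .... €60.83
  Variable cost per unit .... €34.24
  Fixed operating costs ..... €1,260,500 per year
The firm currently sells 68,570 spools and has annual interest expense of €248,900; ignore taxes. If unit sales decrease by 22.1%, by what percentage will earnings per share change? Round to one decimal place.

Total contribution margin = 68,570 × €26.59 = €1,823,276.30.
EBIT = €1,823,276.30 − €1,260,500 = €562,776.30.
Interest = €248,900.00, so EBIT − I = €313,876.30.
DCL = total CM / (EBIT − I) = €1,823,276.30 / €313,876.30 = 5.8089.
%ΔEPS = DCL × %ΔSales = 5.8089 × -22.1% = -128.4%.

-128.4%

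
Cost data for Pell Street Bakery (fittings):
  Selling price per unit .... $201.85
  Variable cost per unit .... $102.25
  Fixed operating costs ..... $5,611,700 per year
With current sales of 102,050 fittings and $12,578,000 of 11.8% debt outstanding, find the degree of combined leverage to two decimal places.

3.31

Total contribution margin = 102,050 × $99.60 = $10,164,180.00.
Operating income = contribution − fixed costs = $10,164,180.00 − $5,611,700 = $4,552,480.00. Interest = $1,484,204.00.
DOL = $10,164,180.00 ÷ $4,552,480.00 = 2.2327; DFL = $4,552,480.00 ÷ $3,068,276.00 = 1.4837.
Combined leverage = 2.2327 × 1.4837 = 3.3127.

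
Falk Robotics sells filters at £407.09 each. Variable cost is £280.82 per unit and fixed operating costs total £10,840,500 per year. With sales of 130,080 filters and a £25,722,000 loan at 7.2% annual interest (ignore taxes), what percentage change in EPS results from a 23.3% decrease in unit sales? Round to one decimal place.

At 130,080 units, contribution = 130,080 × £126.27 = £16,425,201.60.
Subtracting fixed costs: EBIT = £16,425,201.60 − £10,840,500 = £5,584,701.60.
After interest of £1,851,984.00, pre-tax earnings = £3,732,717.60.
DCL = total CM / (EBIT − I) = £16,425,201.60 / £3,732,717.60 = 4.4003.
%ΔEPS = DCL × %ΔSales = 4.4003 × -23.3% = -102.5%.

-102.5%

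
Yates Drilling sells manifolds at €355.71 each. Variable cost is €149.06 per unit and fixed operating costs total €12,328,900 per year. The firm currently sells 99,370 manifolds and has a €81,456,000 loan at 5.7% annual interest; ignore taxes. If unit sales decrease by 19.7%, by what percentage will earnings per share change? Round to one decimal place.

Total contribution margin = 99,370 × €206.65 = €20,534,810.50.
Operating income = contribution − fixed costs = €20,534,810.50 − €12,328,900 = €8,205,910.50.
After interest of €4,642,992.00, pre-tax earnings = €3,562,918.50.
Degree of combined leverage = contribution ÷ (EBIT − I) = €20,534,810.50 ÷ €3,562,918.50 = 5.7635.
EPS therefore changes by 5.7635 × (-19.7%) = -113.5%.

-113.5%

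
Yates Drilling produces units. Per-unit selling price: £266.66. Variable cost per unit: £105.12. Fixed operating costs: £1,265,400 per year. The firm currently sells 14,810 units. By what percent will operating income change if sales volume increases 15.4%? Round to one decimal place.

+32.7%

Contribution at this volume is 14,810 × £161.54 = £2,392,407.40.
Operating income = contribution − fixed costs = £2,392,407.40 − £1,265,400 = £1,127,007.40.
So DOL = total CM / EBIT = £2,392,407.40 / £1,127,007.40 = 2.1228.
So EBIT moves 2.1228 × (+15.4%) = +32.7%.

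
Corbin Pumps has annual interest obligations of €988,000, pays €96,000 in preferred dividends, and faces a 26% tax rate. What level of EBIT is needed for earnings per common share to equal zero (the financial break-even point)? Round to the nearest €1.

Preferred dividends are paid after tax, so their pre-tax equivalent is €96,000 ÷ (1 − 0.26) = €129,729.73.
Financial break-even EBIT = interest + D_p ÷ (1 − t) = €988,000 + €129,729.73 = €1,117,729.73.

€1,117,730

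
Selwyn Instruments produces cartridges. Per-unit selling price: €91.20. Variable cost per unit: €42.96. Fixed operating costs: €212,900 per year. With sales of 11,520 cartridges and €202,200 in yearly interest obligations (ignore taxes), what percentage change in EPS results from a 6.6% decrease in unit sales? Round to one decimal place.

At 11,520 units, contribution = 11,520 × €48.24 = €555,724.80.
EBIT = €555,724.80 − €212,900 = €342,824.80.
After interest of €202,200.00, pre-tax earnings = €140,624.80.
DCL = total CM / (EBIT − I) = €555,724.80 / €140,624.80 = 3.9518.
%ΔEPS = DCL × %ΔSales = 3.9518 × -6.6% = -26.1%.

-26.1%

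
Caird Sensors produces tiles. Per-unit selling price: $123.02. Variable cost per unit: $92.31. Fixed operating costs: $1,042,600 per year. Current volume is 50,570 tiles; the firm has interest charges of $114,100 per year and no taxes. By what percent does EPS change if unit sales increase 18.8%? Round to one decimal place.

+73.7%

At 50,570 units, contribution = 50,570 × $30.71 = $1,553,004.70.
EBIT = $1,553,004.70 − $1,042,600 = $510,404.70.
After interest of $114,100.00, pre-tax earnings = $396,304.70.
Degree of combined leverage = contribution ÷ (EBIT − I) = $1,553,004.70 ÷ $396,304.70 = 3.9187.
%ΔEPS = DCL × %ΔSales = 3.9187 × +18.8% = +73.7%.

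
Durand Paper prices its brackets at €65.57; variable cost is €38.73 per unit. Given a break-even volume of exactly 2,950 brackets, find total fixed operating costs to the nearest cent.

Each unit contributes €65.57 − €38.73 = €26.84.
Since BE = FC / CM, FC = 2,950 × €26.84 = €79,178.00.

€79,178.00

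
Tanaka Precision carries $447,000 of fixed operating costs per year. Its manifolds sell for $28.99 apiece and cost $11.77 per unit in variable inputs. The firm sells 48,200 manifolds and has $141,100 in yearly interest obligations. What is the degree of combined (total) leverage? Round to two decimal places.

3.43

At 48,200 units, contribution = 48,200 × $17.22 = $830,004.00.
Subtracting fixed costs: EBIT = $830,004.00 − $447,000 = $383,004.00. Interest = $141,100.00.
DOL = $830,004.00 ÷ $383,004.00 = 2.1671; DFL = $383,004.00 ÷ $241,904.00 = 1.5833.
Combined leverage = 2.1671 × 1.5833 = 3.4312.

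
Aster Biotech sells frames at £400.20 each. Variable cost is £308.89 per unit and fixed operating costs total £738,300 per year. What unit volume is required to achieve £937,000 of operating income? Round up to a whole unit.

18,348 frames

Each unit contributes £400.20 − £308.89 = £91.31.
Required volume = (fixed costs + target profit) ÷ CM = (£738,300 + £937,000) ÷ £91.31 = 18,347.39, so 18,348 frames.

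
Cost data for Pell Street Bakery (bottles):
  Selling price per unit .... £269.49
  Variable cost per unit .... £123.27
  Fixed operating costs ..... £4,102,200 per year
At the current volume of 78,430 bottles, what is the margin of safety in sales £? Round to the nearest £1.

£13,575,563

Contribution margin per unit = £269.49 − £123.27 = £146.22. Break-even units = £4,102,200 ÷ £146.22 = 28,054.99; break-even revenue = 28,054.99 × £269.49 = £7,560,538.08.
Actual sales revenue = 78,430 × £269.49 = £21,136,100.70.
Margin of safety = £21,136,100.70 − £7,560,538.08 = £13,575,563.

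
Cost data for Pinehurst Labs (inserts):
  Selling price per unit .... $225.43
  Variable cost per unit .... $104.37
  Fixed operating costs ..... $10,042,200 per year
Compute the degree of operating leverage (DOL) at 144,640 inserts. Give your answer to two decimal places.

2.34

Contribution at this volume is 144,640 × $121.06 = $17,510,118.40.
Subtracting fixed costs: EBIT = $17,510,118.40 − $10,042,200 = $7,467,918.40.
DOL = contribution ÷ EBIT = $17,510,118.40 ÷ $7,467,918.40 = 2.3447.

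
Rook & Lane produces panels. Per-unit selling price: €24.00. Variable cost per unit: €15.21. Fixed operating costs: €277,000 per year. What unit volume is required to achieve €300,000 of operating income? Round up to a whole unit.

Each unit contributes €24.00 − €15.21 = €8.79.
Units = (FC + target) / CM = (€277,000 + €300,000) / €8.79 = 65,642.78, so 65,643 panels.

65,643 panels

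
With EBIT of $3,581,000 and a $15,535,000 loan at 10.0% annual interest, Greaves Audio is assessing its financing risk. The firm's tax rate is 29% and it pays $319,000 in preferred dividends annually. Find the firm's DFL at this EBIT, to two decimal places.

2.27

Annual interest charges come to $1,553,500.00.
Pre-tax preferred-dividend burden = $319,000 ÷ (1 − 0.29) = $449,295.77.
DFL = EBIT ÷ [EBIT − I − D_p/(1−t)] = $3,581,000 ÷ [$3,581,000 − $1,553,500.00 − $449,295.77] = $3,581,000 ÷ $1,578,204.23 = 2.2690.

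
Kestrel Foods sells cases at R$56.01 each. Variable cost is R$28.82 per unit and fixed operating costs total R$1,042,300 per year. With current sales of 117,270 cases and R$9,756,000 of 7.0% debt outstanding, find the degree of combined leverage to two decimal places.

2.18

At 117,270 units, contribution = 117,270 × R$27.19 = R$3,188,571.30.
Subtracting fixed costs: EBIT = R$3,188,571.30 − R$1,042,300 = R$2,146,271.30. Interest = R$682,920.00, so EBIT − I = R$1,463,351.30.
Degree of total leverage = total CM / (EBIT − interest) = R$3,188,571.30 / R$1,463,351.30 = 2.1790.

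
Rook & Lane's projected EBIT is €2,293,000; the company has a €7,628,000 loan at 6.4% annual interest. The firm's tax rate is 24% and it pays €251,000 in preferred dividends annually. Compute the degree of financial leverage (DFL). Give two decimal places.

1.56

Interest = €488,192.00.
Preferred dividends grossed up pre-tax: €251,000 / (1 − 0.24) = €330,263.16.
DFL = EBIT ÷ [EBIT − I − D_p/(1−t)] = €2,293,000 ÷ [€2,293,000 − €488,192.00 − €330,263.16] = €2,293,000 ÷ €1,474,544.84 = 1.5551.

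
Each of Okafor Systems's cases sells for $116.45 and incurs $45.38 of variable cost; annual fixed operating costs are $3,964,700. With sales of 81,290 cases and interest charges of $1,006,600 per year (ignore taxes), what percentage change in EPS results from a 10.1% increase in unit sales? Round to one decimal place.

Contribution at this volume is 81,290 × $71.07 = $5,777,280.30.
EBIT = $5,777,280.30 − $3,964,700 = $1,812,580.30.
Interest = $1,006,600.00, so EBIT − I = $805,980.30.
DCL = total CM / (EBIT − I) = $5,777,280.30 / $805,980.30 = 7.1680.
EPS therefore changes by 7.1680 × (+10.1%) = +72.4%.

+72.4%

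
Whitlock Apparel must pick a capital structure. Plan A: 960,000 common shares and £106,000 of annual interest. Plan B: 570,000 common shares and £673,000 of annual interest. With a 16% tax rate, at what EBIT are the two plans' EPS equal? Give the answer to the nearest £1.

At indifference, (EBIT − 106,000)(1 − t)/960,000 = (EBIT − 673,000)(1 − t)/570,000.
The (1 − t) factor cancels: (EBIT − 106,000) × 570,000 = (EBIT − 673,000) × 960,000.
EBIT × (960,000 − 570,000) = 673,000 × 960,000 − 106,000 × 570,000 = 585,660,000,000, so EBIT = 585,660,000,000 ÷ 390,000 = 1,501,692.31.

£1,501,692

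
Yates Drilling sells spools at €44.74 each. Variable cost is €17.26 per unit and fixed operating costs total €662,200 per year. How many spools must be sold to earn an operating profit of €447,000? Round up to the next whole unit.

Unit CM = price − variable cost = €44.74 − €17.26 = €27.48.
Required volume = (fixed costs + target profit) ÷ CM = (€662,200 + €447,000) ÷ €27.48 = 40,363.90, so 40,364 spools.

40,364 spools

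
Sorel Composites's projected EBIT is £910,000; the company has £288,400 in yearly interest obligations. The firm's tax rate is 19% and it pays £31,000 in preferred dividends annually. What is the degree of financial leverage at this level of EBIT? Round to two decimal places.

Annual interest charges come to £288,400.00.
Preferred dividends grossed up pre-tax: £31,000 / (1 − 0.19) = £38,271.60.
DFL = EBIT ÷ [EBIT − I − D_p/(1−t)] = £910,000 ÷ [£910,000 − £288,400.00 − £38,271.60] = £910,000 ÷ £583,328.40 = 1.5600.

1.56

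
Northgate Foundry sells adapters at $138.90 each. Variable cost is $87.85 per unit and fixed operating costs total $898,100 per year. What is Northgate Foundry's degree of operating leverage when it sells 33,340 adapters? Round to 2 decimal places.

At 33,340 units, contribution = 33,340 × $51.05 = $1,702,007.00.
Subtracting fixed costs: EBIT = $1,702,007.00 − $898,100 = $803,907.00.
DOL = contribution ÷ EBIT = $1,702,007.00 ÷ $803,907.00 = 2.1172.

2.12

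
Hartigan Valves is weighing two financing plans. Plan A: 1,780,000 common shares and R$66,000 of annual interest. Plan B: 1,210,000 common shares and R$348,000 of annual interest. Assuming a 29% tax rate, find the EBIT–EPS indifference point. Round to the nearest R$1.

R$946,632

At indifference, (EBIT − 66,000)(1 − t)/1,780,000 = (EBIT − 348,000)(1 − t)/1,210,000.
The (1 − t) factor cancels: (EBIT − 66,000) × 1,210,000 = (EBIT − 348,000) × 1,780,000.
EBIT × (1,780,000 − 1,210,000) = 348,000 × 1,780,000 − 66,000 × 1,210,000 = 539,580,000,000, so EBIT = 539,580,000,000 ÷ 570,000 = 946,631.58.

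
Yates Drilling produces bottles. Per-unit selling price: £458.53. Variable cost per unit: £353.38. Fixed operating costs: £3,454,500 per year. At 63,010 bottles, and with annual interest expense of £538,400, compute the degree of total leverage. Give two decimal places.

Total contribution margin = 63,010 × £105.15 = £6,625,501.50.
Subtracting fixed costs: EBIT = £6,625,501.50 − £3,454,500 = £3,171,001.50. Interest = £538,400.00.
DOL = £6,625,501.50 ÷ £3,171,001.50 = 2.0894; DFL = £3,171,001.50 ÷ £2,632,601.50 = 1.2045.
Combined leverage = 2.0894 × 1.2045 = 2.5167.

2.52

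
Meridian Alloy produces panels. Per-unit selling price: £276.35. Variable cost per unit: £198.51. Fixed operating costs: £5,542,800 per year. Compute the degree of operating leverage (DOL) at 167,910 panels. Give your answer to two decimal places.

1.74

Contribution at this volume is 167,910 × £77.84 = £13,070,114.40.
EBIT = £13,070,114.40 − £5,542,800 = £7,527,314.40.
Degree of operating leverage = £13,070,114.40 / £7,527,314.40 = 1.7364.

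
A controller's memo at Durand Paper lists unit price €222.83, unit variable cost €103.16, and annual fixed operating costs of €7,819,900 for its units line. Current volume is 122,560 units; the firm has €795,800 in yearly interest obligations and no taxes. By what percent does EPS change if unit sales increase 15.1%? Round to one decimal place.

+36.6%

Total contribution margin = 122,560 × €119.67 = €14,666,755.20.
EBIT = €14,666,755.20 − €7,819,900 = €6,846,855.20.
After interest of €795,800.00, pre-tax earnings = €6,051,055.20.
Degree of combined leverage = contribution ÷ (EBIT − I) = €14,666,755.20 ÷ €6,051,055.20 = 2.4238.
%ΔEPS = DCL × %ΔSales = 2.4238 × +15.1% = +36.6%.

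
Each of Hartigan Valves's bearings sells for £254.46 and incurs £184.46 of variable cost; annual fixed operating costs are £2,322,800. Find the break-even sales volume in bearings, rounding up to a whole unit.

Each unit contributes £254.46 − £184.46 = £70.00.
Units to break even: £2,322,800 ÷ £70.00 = 33,182.86, rounded up to 33,183.

33,183 bearings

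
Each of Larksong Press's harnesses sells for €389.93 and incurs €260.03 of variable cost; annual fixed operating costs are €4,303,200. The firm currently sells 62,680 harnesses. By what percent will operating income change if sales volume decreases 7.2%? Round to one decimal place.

At 62,680 units, contribution = 62,680 × €129.90 = €8,142,132.00.
EBIT = €8,142,132.00 − €4,303,200 = €3,838,932.00.
DOL = contribution ÷ EBIT = €8,142,132.00 ÷ €3,838,932.00 = 2.1209.
So EBIT moves 2.1209 × (-7.2%) = -15.3%.

-15.3%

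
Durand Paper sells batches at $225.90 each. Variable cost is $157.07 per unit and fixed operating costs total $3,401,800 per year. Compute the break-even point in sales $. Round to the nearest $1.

$11,164,705

CM per unit = $225.90 − $157.07 = $68.83; CM ratio = $68.83 / $225.90 = 0.3047.
Break-even revenue = fixed costs × price ÷ CM = $3,401,800 × $225.90 ÷ $68.83 = $11,164,705.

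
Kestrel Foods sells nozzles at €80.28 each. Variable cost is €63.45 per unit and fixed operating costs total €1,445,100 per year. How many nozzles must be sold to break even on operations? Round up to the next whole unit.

Unit CM = price − variable cost = €80.28 − €63.45 = €16.83.
Break-even volume = fixed costs ÷ CM per unit = €1,445,100 ÷ €16.83 = 85,864.53, so 85,865 nozzles.

85,865 nozzles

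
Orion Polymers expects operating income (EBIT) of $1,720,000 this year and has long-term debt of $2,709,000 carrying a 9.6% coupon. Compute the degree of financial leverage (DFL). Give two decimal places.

1.18

Annual interest charges come to $260,064.00.
DFL = EBIT ÷ (EBIT − I) = $1,720,000 ÷ ($1,720,000 − $260,064.00) = $1,720,000 ÷ $1,459,936.00 = 1.1781.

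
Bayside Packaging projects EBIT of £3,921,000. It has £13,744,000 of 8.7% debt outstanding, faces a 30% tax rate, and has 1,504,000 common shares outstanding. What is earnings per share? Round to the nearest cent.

£1.27

Pre-tax income = £3,921,000 − £1,195,728.00 = £2,725,272.00.
After tax at 30%: net income = £2,725,272.00 × 0.70 = £1,907,690.40.
EPS = £1,907,690.40 ÷ 1,504,000 = £1.27.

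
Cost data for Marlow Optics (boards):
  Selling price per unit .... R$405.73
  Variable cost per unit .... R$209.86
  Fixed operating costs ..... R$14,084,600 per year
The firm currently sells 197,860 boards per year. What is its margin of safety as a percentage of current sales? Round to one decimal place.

Unit CM = price − variable cost = R$405.73 − R$209.86 = R$195.87. Break-even units = R$14,084,600 ÷ R$195.87 = 71,907.90; break-even revenue = 71,907.90 × R$405.73 = R$29,175,191.49.
Current sales = 197,860 × R$405.73 = R$80,277,737.80.
Margin of safety = (R$80,277,737.80 − R$29,175,191.49) ÷ R$80,277,737.80 = 63.7%.

63.7%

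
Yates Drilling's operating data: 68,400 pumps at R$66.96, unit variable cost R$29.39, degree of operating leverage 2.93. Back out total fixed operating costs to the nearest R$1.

R$1,692,727

Total contribution margin = 68,400 × R$37.57 = R$2,569,788.00.
DOL = contribution / EBIT, so EBIT = R$2,569,788.00 / 2.93 = R$877,060.75.
Fixed costs = CM − EBIT = R$2,569,788.00 − R$877,060.75 = R$1,692,727.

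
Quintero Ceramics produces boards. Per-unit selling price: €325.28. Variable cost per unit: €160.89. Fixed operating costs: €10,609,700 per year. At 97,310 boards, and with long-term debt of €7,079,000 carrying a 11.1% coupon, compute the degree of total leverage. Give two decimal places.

3.48

Contribution at this volume is 97,310 × €164.39 = €15,996,790.90.
EBIT = €15,996,790.90 − €10,609,700 = €5,387,090.90. Interest = €785,769.00, so EBIT − I = €4,601,321.90.
DCL = contribution ÷ (EBIT − I) = €15,996,790.90 ÷ €4,601,321.90 = 3.4766.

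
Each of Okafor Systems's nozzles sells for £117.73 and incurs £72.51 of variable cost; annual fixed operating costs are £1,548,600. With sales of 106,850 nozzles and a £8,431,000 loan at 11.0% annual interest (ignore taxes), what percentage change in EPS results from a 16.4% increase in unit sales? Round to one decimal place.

At 106,850 units, contribution = 106,850 × £45.22 = £4,831,757.00.
Subtracting fixed costs: EBIT = £4,831,757.00 − £1,548,600 = £3,283,157.00.
After interest of £927,410.00, pre-tax earnings = £2,355,747.00.
DCL = total CM / (EBIT − I) = £4,831,757.00 / £2,355,747.00 = 2.0511.
%ΔEPS = DCL × %ΔSales = 2.0511 × +16.4% = +33.6%.

+33.6%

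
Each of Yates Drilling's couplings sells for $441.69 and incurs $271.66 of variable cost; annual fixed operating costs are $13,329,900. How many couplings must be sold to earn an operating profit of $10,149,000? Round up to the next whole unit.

138,087 couplings

Contribution margin per unit = $441.69 − $271.66 = $170.03.
Need Q such that Q × $170.03 − $13,329,900 = $10,149,000, i.e. Q = $23,478,900 / $170.03 = 138,086.81 → 138,087.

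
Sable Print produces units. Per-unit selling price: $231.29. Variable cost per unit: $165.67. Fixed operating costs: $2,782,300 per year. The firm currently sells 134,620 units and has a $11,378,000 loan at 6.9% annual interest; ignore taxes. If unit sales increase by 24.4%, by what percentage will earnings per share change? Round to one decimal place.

At 134,620 units, contribution = 134,620 × $65.62 = $8,833,764.40.
Subtracting fixed costs: EBIT = $8,833,764.40 − $2,782,300 = $6,051,464.40.
After interest of $785,082.00, pre-tax earnings = $5,266,382.40.
DCL = total CM / (EBIT − I) = $8,833,764.40 / $5,266,382.40 = 1.6774.
%ΔEPS = DCL × %ΔSales = 1.6774 × +24.4% = +40.9%.

+40.9%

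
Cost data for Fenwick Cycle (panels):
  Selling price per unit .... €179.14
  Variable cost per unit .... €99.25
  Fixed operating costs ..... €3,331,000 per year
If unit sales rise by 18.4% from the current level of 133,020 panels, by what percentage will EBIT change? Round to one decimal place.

Total contribution margin = 133,020 × €79.89 = €10,626,967.80.
EBIT = €10,626,967.80 − €3,331,000 = €7,295,967.80.
Degree of operating leverage = €10,626,967.80 / €7,295,967.80 = 1.4566.
Operating income changes by 1.4566 × +18.4% = +26.8%.

+26.8%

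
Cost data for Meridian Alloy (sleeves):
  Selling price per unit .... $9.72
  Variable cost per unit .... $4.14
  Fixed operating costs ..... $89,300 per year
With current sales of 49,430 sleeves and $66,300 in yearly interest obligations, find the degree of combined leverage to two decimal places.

2.29

Total contribution margin = 49,430 × $5.58 = $275,819.40.
Operating income = contribution − fixed costs = $275,819.40 − $89,300 = $186,519.40. Interest = $66,300.00.
DOL = $275,819.40 ÷ $186,519.40 = 1.4788; DFL = $186,519.40 ÷ $120,219.40 = 1.5515.
Combined leverage = 1.4788 × 1.5515 = 2.2944.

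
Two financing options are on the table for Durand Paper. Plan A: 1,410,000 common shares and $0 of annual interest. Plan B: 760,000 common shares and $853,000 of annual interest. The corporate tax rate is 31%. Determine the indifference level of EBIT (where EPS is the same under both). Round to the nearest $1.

Set EPS_A = EPS_B: (EBIT − $0)(1 − 0.31) ÷ 1,410,000 = (EBIT − $853,000)(1 − 0.31) ÷ 760,000.
The (1 − t) factor cancels: (EBIT − 0) × 760,000 = (EBIT − 853,000) × 1,410,000.
EBIT × (1,410,000 − 760,000) = 853,000 × 1,410,000 − 0 × 760,000 = 1,202,730,000,000, so EBIT = 1,202,730,000,000 ÷ 650,000 = 1,850,353.85.

$1,850,354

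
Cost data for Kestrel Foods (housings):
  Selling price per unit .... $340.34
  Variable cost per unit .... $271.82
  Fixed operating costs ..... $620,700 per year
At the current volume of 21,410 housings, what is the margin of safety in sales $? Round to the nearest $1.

Each unit contributes $340.34 − $271.82 = $68.52. Break-even units = $620,700 ÷ $68.52 = 9,058.67; break-even revenue = 9,058.67 × $340.34 = $3,083,027.41.
Actual sales revenue = 21,410 × $340.34 = $7,286,679.40.
Margin of safety = $7,286,679.40 − $3,083,027.41 = $4,203,652.

$4,203,652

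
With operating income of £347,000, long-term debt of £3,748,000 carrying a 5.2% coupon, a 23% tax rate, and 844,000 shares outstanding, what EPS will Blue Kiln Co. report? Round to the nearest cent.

£0.14

Interest = £194,896.00, so EBT = £347,000 − £194,896.00 = £152,104.00.
After tax at 23%: net income = £152,104.00 × 0.77 = £117,120.08.
EPS = £117,120.08 ÷ 844,000 = £0.14.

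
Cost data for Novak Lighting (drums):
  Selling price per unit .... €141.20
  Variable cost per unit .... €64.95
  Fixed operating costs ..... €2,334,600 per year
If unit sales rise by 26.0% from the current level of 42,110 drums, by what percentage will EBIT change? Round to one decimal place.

Total contribution margin = 42,110 × €76.25 = €3,210,887.50.
Operating income = contribution − fixed costs = €3,210,887.50 − €2,334,600 = €876,287.50.
So DOL = total CM / EBIT = €3,210,887.50 / €876,287.50 = 3.6642.
%ΔEBIT = DOL × %ΔSales = 3.6642 × +26.0% = +95.3%.

+95.3%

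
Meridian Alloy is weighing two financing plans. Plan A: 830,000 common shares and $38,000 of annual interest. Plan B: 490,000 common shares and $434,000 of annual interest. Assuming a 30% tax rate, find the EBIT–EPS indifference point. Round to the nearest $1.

$1,004,706

At indifference, (EBIT − 38,000)(1 − t)/830,000 = (EBIT − 434,000)(1 − t)/490,000.
The (1 − t) factor cancels: (EBIT − 38,000) × 490,000 = (EBIT − 434,000) × 830,000.
Solving, EBIT = (434,000·830,000 − 38,000·490,000) / (830,000 − 490,000) = 341,600,000,000 / 340,000 = 1,004,705.88.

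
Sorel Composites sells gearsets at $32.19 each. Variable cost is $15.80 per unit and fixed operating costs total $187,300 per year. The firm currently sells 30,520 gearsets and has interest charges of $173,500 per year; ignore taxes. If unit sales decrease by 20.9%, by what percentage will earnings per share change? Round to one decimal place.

At 30,520 units, contribution = 30,520 × $16.39 = $500,222.80.
EBIT = $500,222.80 − $187,300 = $312,922.80.
Interest = $173,500.00, so EBIT − I = $139,422.80.
Degree of combined leverage = contribution ÷ (EBIT − I) = $500,222.80 ÷ $139,422.80 = 3.5878.
EPS therefore changes by 3.5878 × (-20.9%) = -75.0%.

-75.0%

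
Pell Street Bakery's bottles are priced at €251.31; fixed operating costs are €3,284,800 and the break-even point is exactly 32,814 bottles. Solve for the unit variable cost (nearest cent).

At break-even, FC = Q × (P − VC), so P − VC = €3,284,800 ÷ 32,814 = €100.1036.
Hence VC = price − CM = €251.31 − €100.1036 = €151.21.

€151.21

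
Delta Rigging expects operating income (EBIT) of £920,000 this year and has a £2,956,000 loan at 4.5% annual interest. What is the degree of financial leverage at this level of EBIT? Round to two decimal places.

Annual interest charges come to £133,020.00.
DFL = EBIT ÷ (EBIT − I) = £920,000 ÷ (£920,000 − £133,020.00) = £920,000 ÷ £786,980.00 = 1.1690.

1.17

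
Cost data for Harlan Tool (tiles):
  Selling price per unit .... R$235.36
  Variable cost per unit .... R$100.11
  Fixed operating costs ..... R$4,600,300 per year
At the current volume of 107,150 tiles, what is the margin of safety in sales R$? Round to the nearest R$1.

R$17,213,452

Contribution margin per unit = R$235.36 − R$100.11 = R$135.25. Break-even units = R$4,600,300 ÷ R$135.25 = 34,013.31; break-even revenue = 34,013.31 × R$235.36 = R$8,005,372.33.
Actual sales revenue = 107,150 × R$235.36 = R$25,218,824.00.
Margin of safety = R$25,218,824.00 − R$8,005,372.33 = R$17,213,452.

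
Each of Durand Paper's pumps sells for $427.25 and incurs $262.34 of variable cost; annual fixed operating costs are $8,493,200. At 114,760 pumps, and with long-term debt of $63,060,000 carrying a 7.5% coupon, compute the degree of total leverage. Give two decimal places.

At 114,760 units, contribution = 114,760 × $164.91 = $18,925,071.60.
EBIT = $18,925,071.60 − $8,493,200 = $10,431,871.60. Interest = $4,729,500.00.
DOL = $18,925,071.60 ÷ $10,431,871.60 = 1.8142; DFL = $10,431,871.60 ÷ $5,702,371.60 = 1.8294.
Combined leverage = 1.8142 × 1.8294 = 3.3189.

3.32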